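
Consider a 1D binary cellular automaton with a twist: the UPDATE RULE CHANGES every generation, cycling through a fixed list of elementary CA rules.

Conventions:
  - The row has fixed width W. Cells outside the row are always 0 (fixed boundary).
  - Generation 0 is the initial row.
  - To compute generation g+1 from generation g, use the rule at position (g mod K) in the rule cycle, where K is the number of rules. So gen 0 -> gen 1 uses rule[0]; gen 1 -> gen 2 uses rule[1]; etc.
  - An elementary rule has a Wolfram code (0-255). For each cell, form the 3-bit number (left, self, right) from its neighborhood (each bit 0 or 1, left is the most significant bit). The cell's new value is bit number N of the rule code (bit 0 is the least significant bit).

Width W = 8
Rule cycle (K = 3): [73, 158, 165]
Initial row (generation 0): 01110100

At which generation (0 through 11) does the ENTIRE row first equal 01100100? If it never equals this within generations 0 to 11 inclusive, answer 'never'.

Answer: never

Derivation:
Gen 0: 01110100
Gen 1 (rule 73): 01010001
Gen 2 (rule 158): 11011011
Gen 3 (rule 165): 00100100
Gen 4 (rule 73): 10000001
Gen 5 (rule 158): 11000011
Gen 6 (rule 165): 00011000
Gen 7 (rule 73): 11011011
Gen 8 (rule 158): 10010010
Gen 9 (rule 165): 10010010
Gen 10 (rule 73): 00000000
Gen 11 (rule 158): 00000000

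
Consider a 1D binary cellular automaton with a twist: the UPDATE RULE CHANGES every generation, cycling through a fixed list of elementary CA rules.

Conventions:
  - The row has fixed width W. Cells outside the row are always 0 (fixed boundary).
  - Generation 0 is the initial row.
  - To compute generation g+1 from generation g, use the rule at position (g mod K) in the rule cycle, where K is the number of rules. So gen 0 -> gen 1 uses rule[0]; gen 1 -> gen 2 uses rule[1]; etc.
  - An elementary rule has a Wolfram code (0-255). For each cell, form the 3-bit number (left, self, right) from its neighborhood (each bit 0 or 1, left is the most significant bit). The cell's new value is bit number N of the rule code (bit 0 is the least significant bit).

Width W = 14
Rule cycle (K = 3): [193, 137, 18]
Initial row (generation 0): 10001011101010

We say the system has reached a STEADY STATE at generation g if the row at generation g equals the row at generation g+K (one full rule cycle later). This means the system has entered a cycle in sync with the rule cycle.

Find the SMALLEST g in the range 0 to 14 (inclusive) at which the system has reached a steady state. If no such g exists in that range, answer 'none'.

Gen 0: 10001011101010
Gen 1 (rule 193): 00100001100000
Gen 2 (rule 137): 10001101001111
Gen 3 (rule 18): 01010000110000
Gen 4 (rule 193): 00000110010111
Gen 5 (rule 137): 11110100000110
Gen 6 (rule 18): 00000010001001
Gen 7 (rule 193): 11111000100000
Gen 8 (rule 137): 11110010001111
Gen 9 (rule 18): 00001101010000
Gen 10 (rule 193): 11100100000111
Gen 11 (rule 137): 11000001110110
Gen 12 (rule 18): 00100010000001
Gen 13 (rule 193): 10001000111100
Gen 14 (rule 137): 00100010111001
Gen 15 (rule 18): 01010100000110
Gen 16 (rule 193): 00000001110010
Gen 17 (rule 137): 11111101100000

Answer: none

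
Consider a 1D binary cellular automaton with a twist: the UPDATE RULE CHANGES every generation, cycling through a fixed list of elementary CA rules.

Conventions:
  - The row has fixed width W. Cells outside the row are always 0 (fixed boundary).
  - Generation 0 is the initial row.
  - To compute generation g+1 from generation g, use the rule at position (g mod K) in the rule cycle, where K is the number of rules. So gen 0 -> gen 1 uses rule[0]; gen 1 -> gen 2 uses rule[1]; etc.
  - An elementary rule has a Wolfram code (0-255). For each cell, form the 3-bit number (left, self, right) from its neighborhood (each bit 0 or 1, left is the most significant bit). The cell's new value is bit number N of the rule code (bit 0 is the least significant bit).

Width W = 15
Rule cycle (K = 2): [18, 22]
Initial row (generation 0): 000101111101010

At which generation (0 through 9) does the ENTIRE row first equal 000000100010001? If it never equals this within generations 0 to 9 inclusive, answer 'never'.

Answer: 5

Derivation:
Gen 0: 000101111101010
Gen 1 (rule 18): 001000000000001
Gen 2 (rule 22): 011100000000011
Gen 3 (rule 18): 100010000000100
Gen 4 (rule 22): 110111000001110
Gen 5 (rule 18): 000000100010001
Gen 6 (rule 22): 000001110111011
Gen 7 (rule 18): 000010000000000
Gen 8 (rule 22): 000111000000000
Gen 9 (rule 18): 001000100000000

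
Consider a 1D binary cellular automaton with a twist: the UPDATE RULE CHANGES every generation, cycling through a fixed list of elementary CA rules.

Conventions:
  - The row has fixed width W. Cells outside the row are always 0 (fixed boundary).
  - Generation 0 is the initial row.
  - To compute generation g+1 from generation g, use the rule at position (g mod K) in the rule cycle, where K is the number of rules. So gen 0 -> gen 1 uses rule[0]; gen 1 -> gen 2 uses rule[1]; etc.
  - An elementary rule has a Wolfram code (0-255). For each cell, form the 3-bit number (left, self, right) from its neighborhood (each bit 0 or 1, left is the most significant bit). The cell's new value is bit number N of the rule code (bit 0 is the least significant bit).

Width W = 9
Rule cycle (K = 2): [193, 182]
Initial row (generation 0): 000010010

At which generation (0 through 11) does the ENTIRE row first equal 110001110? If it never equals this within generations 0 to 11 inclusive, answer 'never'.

Gen 0: 000010010
Gen 1 (rule 193): 111000000
Gen 2 (rule 182): 010100000
Gen 3 (rule 193): 000001111
Gen 4 (rule 182): 000010110
Gen 5 (rule 193): 111000010
Gen 6 (rule 182): 010100111
Gen 7 (rule 193): 000000011
Gen 8 (rule 182): 000000100
Gen 9 (rule 193): 111110001
Gen 10 (rule 182): 011101011
Gen 11 (rule 193): 001100001

Answer: never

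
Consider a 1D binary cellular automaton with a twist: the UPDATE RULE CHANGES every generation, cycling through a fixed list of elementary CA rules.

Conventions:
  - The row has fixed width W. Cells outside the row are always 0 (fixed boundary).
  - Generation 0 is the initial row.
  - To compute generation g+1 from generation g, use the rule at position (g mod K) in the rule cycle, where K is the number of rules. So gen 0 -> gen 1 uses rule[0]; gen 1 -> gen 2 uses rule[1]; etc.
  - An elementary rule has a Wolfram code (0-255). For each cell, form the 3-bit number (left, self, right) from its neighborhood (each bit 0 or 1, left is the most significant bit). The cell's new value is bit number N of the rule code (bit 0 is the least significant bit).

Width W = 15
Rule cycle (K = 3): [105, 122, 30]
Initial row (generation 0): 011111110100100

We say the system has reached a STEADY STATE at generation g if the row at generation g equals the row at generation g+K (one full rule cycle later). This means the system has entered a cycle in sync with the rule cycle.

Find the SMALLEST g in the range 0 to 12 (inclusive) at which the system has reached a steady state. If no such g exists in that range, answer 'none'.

Gen 0: 011111110100100
Gen 1 (rule 105): 010000011000001
Gen 2 (rule 122): 101000111100010
Gen 3 (rule 30): 101101100010111
Gen 4 (rule 105): 011111101001101
Gen 5 (rule 122): 110000110111110
Gen 6 (rule 30): 101001100100001
Gen 7 (rule 105): 010001100001100
Gen 8 (rule 122): 101011110011110
Gen 9 (rule 30): 101010001110001
Gen 10 (rule 105): 010100101010100
Gen 11 (rule 122): 101011010101010
Gen 12 (rule 30): 101010010101011
Gen 13 (rule 105): 010100001010111
Gen 14 (rule 122): 101010010101101
Gen 15 (rule 30): 101011110101001

Answer: none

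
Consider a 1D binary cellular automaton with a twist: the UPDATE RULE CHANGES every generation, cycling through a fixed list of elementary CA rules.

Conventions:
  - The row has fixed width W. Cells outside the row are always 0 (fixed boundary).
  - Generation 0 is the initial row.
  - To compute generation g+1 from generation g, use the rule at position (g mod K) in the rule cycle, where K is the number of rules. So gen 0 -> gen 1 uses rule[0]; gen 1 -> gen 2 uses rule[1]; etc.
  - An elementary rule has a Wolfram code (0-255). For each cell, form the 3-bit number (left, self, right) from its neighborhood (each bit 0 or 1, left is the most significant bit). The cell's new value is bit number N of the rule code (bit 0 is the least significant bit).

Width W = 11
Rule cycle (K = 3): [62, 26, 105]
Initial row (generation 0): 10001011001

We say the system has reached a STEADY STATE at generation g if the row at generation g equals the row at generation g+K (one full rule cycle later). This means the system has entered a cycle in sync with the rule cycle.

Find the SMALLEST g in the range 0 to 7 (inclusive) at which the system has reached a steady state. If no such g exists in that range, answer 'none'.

Gen 0: 10001011001
Gen 1 (rule 62): 11011110111
Gen 2 (rule 26): 10010000100
Gen 3 (rule 105): 00000110001
Gen 4 (rule 62): 00001101011
Gen 5 (rule 26): 00011000010
Gen 6 (rule 105): 11011011000
Gen 7 (rule 62): 10110110100
Gen 8 (rule 26): 00100100010
Gen 9 (rule 105): 10000001000
Gen 10 (rule 62): 11000011100

Answer: none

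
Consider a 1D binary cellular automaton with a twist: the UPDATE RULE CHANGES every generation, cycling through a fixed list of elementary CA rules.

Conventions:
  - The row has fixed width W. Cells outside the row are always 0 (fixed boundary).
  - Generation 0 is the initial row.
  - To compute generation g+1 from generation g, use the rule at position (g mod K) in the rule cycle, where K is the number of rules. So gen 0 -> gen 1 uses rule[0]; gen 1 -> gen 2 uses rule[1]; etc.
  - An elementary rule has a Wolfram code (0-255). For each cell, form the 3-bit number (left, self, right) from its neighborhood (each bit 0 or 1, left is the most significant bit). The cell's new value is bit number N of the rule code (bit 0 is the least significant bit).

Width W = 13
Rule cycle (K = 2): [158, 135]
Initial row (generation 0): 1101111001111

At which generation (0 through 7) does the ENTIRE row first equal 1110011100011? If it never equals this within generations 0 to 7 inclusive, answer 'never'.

Gen 0: 1101111001111
Gen 1 (rule 158): 1001110111110
Gen 2 (rule 135): 1010100011100
Gen 3 (rule 158): 1010110111010
Gen 4 (rule 135): 1010000010010
Gen 5 (rule 158): 1011000111111
Gen 6 (rule 135): 1000011011110
Gen 7 (rule 158): 1100110011101

Answer: never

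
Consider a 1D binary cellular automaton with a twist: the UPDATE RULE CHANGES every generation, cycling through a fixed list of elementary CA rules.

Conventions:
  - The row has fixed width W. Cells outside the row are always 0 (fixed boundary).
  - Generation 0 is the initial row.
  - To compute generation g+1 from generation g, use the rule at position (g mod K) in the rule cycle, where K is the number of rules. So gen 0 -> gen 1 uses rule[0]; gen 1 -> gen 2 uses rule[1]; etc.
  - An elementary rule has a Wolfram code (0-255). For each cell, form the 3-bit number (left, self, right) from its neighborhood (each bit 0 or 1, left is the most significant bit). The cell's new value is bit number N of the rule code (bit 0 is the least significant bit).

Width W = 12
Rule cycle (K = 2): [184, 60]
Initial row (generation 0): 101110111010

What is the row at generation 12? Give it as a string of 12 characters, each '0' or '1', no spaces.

Answer: 000100111011

Derivation:
Gen 0: 101110111010
Gen 1 (rule 184): 011101110101
Gen 2 (rule 60): 010011001111
Gen 3 (rule 184): 001010101110
Gen 4 (rule 60): 001111111001
Gen 5 (rule 184): 001111110100
Gen 6 (rule 60): 001000001110
Gen 7 (rule 184): 000100001101
Gen 8 (rule 60): 000110001011
Gen 9 (rule 184): 000101000110
Gen 10 (rule 60): 000111100101
Gen 11 (rule 184): 000111010010
Gen 12 (rule 60): 000100111011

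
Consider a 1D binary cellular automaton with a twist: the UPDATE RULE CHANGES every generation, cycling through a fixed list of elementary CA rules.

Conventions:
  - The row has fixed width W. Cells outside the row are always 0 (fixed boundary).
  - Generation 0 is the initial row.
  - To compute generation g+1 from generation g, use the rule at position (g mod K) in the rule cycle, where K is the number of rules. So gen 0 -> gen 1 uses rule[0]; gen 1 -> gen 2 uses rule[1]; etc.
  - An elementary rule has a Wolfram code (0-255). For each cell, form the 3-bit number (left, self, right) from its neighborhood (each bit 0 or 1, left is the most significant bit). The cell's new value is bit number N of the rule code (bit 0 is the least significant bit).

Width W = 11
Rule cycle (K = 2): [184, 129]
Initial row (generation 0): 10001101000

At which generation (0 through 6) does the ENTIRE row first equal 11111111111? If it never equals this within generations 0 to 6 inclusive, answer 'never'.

Answer: 4

Derivation:
Gen 0: 10001101000
Gen 1 (rule 184): 01001010100
Gen 2 (rule 129): 00000000001
Gen 3 (rule 184): 00000000000
Gen 4 (rule 129): 11111111111
Gen 5 (rule 184): 11111111110
Gen 6 (rule 129): 01111111100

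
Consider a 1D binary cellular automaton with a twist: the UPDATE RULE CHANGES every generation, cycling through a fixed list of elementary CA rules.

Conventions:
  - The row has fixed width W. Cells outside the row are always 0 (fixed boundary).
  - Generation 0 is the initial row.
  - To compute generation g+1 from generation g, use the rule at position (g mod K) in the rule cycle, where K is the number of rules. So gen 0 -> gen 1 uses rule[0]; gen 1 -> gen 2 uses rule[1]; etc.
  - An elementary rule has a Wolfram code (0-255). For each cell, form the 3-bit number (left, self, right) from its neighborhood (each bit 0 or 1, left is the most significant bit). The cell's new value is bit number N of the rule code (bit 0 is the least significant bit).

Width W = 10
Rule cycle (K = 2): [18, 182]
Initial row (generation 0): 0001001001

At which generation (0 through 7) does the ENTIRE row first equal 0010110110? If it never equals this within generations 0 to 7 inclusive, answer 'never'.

Gen 0: 0001001001
Gen 1 (rule 18): 0010110110
Gen 2 (rule 182): 0111001001
Gen 3 (rule 18): 1000110110
Gen 4 (rule 182): 1101001001
Gen 5 (rule 18): 0000110110
Gen 6 (rule 182): 0001001001
Gen 7 (rule 18): 0010110110

Answer: 1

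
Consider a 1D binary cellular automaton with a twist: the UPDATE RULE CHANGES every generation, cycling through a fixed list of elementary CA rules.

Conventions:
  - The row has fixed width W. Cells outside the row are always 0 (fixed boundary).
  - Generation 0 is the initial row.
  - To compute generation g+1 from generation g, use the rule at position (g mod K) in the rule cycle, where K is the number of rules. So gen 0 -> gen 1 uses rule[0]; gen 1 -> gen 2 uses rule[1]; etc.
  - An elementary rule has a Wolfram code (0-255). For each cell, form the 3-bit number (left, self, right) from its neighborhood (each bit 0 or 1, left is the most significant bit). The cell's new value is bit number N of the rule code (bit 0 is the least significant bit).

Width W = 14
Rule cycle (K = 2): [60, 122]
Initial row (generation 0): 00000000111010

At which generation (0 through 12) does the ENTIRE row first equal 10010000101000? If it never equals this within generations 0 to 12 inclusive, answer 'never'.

Answer: never

Derivation:
Gen 0: 00000000111010
Gen 1 (rule 60): 00000000100111
Gen 2 (rule 122): 00000001011101
Gen 3 (rule 60): 00000001110011
Gen 4 (rule 122): 00000011011111
Gen 5 (rule 60): 00000010110000
Gen 6 (rule 122): 00000101111000
Gen 7 (rule 60): 00000111000100
Gen 8 (rule 122): 00001101101010
Gen 9 (rule 60): 00001011011111
Gen 10 (rule 122): 00010111110001
Gen 11 (rule 60): 00011100001001
Gen 12 (rule 122): 00110110010110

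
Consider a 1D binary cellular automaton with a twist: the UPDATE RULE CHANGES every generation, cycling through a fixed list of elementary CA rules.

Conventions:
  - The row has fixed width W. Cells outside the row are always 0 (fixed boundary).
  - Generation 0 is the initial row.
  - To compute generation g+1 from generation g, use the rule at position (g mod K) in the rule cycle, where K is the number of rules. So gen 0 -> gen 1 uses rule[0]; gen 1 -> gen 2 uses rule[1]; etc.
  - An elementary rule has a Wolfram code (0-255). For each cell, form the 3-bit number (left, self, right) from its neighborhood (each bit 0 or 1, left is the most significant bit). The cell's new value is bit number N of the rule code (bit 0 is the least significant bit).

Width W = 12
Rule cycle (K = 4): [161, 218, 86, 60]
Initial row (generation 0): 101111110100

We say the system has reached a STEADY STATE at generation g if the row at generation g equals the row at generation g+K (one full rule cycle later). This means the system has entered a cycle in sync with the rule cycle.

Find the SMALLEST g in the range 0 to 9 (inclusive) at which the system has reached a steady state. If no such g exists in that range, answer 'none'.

Gen 0: 101111110100
Gen 1 (rule 161): 010111101001
Gen 2 (rule 218): 100111100110
Gen 3 (rule 86): 111000111011
Gen 4 (rule 60): 100100100110
Gen 5 (rule 161): 000000000000
Gen 6 (rule 218): 000000000000
Gen 7 (rule 86): 000000000000
Gen 8 (rule 60): 000000000000
Gen 9 (rule 161): 111111111111
Gen 10 (rule 218): 111111111111
Gen 11 (rule 86): 000000000001
Gen 12 (rule 60): 000000000001
Gen 13 (rule 161): 111111111100

Answer: none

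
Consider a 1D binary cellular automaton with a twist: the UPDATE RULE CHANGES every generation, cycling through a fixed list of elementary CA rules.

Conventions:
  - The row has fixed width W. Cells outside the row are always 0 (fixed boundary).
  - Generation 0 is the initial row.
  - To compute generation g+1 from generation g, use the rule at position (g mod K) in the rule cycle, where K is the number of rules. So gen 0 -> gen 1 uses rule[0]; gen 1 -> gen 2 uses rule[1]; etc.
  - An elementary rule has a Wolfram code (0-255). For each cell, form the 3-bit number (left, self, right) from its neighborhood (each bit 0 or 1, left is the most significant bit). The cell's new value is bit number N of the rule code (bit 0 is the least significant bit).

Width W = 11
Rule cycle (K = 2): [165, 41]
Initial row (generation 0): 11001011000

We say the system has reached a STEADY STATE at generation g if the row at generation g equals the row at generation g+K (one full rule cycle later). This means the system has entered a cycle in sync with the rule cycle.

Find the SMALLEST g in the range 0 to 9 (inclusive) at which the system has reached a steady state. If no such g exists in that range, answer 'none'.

Gen 0: 11001011000
Gen 1 (rule 165): 00001100011
Gen 2 (rule 41): 11101001010
Gen 3 (rule 165): 01011001110
Gen 4 (rule 41): 00110001000
Gen 5 (rule 165): 10000101011
Gen 6 (rule 41): 00110010110
Gen 7 (rule 165): 10000011000
Gen 8 (rule 41): 00111010011
Gen 9 (rule 165): 10010110000
Gen 10 (rule 41): 00001100111
Gen 11 (rule 165): 11100000010

Answer: none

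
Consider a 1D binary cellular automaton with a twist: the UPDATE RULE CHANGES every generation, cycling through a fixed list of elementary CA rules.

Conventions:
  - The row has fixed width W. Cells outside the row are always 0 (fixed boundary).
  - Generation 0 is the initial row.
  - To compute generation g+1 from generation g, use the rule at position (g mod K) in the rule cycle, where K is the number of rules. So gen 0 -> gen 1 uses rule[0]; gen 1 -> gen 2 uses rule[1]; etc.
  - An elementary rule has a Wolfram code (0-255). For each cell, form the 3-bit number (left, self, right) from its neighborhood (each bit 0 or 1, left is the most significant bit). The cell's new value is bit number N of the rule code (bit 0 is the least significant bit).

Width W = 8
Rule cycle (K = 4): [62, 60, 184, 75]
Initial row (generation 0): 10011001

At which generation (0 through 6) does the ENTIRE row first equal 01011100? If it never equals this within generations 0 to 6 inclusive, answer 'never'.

Answer: never

Derivation:
Gen 0: 10011001
Gen 1 (rule 62): 11110111
Gen 2 (rule 60): 10001100
Gen 3 (rule 184): 01001010
Gen 4 (rule 75): 10010000
Gen 5 (rule 62): 11111000
Gen 6 (rule 60): 10000100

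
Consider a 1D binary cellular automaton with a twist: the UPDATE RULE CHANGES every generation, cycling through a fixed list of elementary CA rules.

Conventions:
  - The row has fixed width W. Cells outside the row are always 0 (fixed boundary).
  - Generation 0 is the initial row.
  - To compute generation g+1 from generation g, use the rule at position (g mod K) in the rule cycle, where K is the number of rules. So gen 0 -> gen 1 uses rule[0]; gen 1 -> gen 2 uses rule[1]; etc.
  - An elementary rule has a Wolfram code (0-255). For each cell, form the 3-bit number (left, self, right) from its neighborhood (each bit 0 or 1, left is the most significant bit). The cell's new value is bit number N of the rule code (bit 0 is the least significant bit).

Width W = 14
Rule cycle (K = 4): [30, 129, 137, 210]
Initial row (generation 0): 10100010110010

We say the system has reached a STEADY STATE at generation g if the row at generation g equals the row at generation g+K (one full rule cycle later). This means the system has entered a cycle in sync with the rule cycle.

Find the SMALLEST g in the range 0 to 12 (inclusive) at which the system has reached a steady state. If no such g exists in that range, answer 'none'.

Answer: none

Derivation:
Gen 0: 10100010110010
Gen 1 (rule 30): 10110110101111
Gen 2 (rule 129): 00000000000110
Gen 3 (rule 137): 11111111110100
Gen 4 (rule 210): 01111111110010
Gen 5 (rule 30): 11000000001111
Gen 6 (rule 129): 00011111100110
Gen 7 (rule 137): 11011111000100
Gen 8 (rule 210): 01001111101010
Gen 9 (rule 30): 11111000001011
Gen 10 (rule 129): 01110011100000
Gen 11 (rule 137): 01100011001111
Gen 12 (rule 210): 10110101110111
Gen 13 (rule 30): 10100101000100
Gen 14 (rule 129): 00000000010001
Gen 15 (rule 137): 11111111000100
Gen 16 (rule 210): 01111111101010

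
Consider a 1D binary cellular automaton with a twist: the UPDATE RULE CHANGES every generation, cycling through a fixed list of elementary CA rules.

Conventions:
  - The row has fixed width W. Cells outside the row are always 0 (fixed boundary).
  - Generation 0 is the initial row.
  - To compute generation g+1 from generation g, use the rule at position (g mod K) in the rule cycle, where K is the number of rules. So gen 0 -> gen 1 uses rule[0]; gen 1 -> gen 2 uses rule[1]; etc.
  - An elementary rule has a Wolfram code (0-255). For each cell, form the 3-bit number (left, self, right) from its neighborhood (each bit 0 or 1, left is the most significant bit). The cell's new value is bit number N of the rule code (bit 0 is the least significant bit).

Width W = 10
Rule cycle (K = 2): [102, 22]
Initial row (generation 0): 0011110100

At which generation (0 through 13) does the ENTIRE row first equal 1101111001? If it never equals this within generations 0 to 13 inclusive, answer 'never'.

Gen 0: 0011110100
Gen 1 (rule 102): 0100011100
Gen 2 (rule 22): 1110100010
Gen 3 (rule 102): 0011100110
Gen 4 (rule 22): 0100011001
Gen 5 (rule 102): 1100101011
Gen 6 (rule 22): 0011101000
Gen 7 (rule 102): 0100111000
Gen 8 (rule 22): 1111000100
Gen 9 (rule 102): 0001001100
Gen 10 (rule 22): 0011110010
Gen 11 (rule 102): 0100010110
Gen 12 (rule 22): 1110110001
Gen 13 (rule 102): 0011010011

Answer: never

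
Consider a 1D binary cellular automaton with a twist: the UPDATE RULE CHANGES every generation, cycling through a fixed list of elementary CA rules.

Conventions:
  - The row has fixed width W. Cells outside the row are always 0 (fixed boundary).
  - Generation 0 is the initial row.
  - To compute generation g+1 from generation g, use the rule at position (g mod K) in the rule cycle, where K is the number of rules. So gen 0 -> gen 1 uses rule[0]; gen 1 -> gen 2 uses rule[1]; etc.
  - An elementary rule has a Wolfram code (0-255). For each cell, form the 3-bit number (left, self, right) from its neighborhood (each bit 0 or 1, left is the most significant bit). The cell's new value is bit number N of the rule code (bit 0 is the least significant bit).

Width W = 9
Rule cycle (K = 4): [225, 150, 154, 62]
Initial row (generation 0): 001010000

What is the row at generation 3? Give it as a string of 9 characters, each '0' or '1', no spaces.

Answer: 111110001

Derivation:
Gen 0: 001010000
Gen 1 (rule 225): 100100111
Gen 2 (rule 150): 111111010
Gen 3 (rule 154): 111110001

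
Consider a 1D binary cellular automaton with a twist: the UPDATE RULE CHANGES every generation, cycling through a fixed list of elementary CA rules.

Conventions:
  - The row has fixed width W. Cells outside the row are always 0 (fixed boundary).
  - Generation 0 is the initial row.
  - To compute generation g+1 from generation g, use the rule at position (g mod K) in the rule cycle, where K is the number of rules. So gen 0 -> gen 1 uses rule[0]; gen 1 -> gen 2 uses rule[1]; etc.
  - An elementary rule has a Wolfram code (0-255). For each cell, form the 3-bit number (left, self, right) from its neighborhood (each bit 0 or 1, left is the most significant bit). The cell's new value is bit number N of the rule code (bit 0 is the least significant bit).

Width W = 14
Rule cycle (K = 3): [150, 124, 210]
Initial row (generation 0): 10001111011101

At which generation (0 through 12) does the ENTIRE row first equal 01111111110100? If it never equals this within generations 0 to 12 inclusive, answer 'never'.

Answer: 3

Derivation:
Gen 0: 10001111011101
Gen 1 (rule 150): 11010110001001
Gen 2 (rule 124): 11111111001101
Gen 3 (rule 210): 01111111110100
Gen 4 (rule 150): 10111111100110
Gen 5 (rule 124): 11100000110111
Gen 6 (rule 210): 01110001010011
Gen 7 (rule 150): 10101011011100
Gen 8 (rule 124): 11111111110110
Gen 9 (rule 210): 01111111110011
Gen 10 (rule 150): 10111111101100
Gen 11 (rule 124): 11100000111110
Gen 12 (rule 210): 01110001011111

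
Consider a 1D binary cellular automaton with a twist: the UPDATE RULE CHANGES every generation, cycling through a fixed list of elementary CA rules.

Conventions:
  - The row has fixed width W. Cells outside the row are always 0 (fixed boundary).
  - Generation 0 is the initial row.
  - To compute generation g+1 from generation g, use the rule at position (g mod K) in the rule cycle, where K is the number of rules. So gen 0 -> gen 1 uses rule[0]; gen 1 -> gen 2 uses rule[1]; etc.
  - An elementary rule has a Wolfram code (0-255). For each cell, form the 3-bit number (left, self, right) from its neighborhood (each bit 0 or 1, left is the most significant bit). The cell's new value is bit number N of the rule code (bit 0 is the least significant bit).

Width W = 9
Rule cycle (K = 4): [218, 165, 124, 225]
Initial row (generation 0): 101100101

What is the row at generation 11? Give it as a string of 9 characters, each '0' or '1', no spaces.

Gen 0: 101100101
Gen 1 (rule 218): 001111000
Gen 2 (rule 165): 100110011
Gen 3 (rule 124): 110111011
Gen 4 (rule 225): 011011101
Gen 5 (rule 218): 111011100
Gen 6 (rule 165): 010101001
Gen 7 (rule 124): 011111101
Gen 8 (rule 225): 001111110
Gen 9 (rule 218): 011111111
Gen 10 (rule 165): 001111110
Gen 11 (rule 124): 001000011

Answer: 001000011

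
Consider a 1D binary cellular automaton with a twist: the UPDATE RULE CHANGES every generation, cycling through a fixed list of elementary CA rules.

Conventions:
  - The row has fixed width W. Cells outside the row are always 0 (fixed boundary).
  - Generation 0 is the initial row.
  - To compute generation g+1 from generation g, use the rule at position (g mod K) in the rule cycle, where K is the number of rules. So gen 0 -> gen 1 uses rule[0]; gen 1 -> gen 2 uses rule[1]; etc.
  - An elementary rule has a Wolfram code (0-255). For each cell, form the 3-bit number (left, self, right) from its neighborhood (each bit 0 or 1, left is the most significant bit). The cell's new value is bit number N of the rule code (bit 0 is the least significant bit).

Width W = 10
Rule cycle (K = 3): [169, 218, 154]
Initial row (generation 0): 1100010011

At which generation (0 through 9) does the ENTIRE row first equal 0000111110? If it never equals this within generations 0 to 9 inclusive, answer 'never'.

Answer: 8

Derivation:
Gen 0: 1100010011
Gen 1 (rule 169): 1001000010
Gen 2 (rule 218): 0110100101
Gen 3 (rule 154): 1100011000
Gen 4 (rule 169): 1001010011
Gen 5 (rule 218): 0110001111
Gen 6 (rule 154): 1101011110
Gen 7 (rule 169): 1010111100
Gen 8 (rule 218): 0000111110
Gen 9 (rule 154): 0001111101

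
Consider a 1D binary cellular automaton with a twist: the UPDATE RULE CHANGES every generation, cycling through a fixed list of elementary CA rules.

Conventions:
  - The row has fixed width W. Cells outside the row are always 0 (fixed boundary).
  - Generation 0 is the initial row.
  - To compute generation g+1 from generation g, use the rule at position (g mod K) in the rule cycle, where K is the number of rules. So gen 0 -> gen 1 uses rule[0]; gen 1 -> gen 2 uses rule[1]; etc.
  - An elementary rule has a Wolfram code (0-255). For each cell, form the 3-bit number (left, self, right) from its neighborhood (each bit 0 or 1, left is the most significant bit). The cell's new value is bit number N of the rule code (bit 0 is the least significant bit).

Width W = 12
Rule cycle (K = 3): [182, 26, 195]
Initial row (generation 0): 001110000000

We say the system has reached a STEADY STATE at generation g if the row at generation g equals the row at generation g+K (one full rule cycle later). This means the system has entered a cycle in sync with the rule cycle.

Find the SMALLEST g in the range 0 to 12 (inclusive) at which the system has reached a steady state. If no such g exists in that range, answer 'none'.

Gen 0: 001110000000
Gen 1 (rule 182): 010101000000
Gen 2 (rule 26): 100000100000
Gen 3 (rule 195): 001111001111
Gen 4 (rule 182): 010110110110
Gen 5 (rule 26): 100100100101
Gen 6 (rule 195): 001001001000
Gen 7 (rule 182): 011111111100
Gen 8 (rule 26): 110000000010
Gen 9 (rule 195): 010111111100
Gen 10 (rule 182): 111011111010
Gen 11 (rule 26): 100010000001
Gen 12 (rule 195): 001100111110
Gen 13 (rule 182): 010011011101
Gen 14 (rule 26): 101110010000
Gen 15 (rule 195): 000110100111

Answer: none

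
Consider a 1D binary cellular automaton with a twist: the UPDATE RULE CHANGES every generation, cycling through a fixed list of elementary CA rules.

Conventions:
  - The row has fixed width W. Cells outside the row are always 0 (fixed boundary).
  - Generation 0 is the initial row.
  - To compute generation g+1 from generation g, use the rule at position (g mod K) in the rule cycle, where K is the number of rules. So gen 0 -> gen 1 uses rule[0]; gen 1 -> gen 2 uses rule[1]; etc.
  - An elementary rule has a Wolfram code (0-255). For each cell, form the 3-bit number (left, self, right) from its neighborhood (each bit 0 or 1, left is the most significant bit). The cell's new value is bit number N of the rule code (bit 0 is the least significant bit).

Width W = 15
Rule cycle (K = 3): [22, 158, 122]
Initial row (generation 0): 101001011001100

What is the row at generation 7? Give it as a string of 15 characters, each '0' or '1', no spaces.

Answer: 000100000100000

Derivation:
Gen 0: 101001011001100
Gen 1 (rule 22): 101111000110010
Gen 2 (rule 158): 101110101101111
Gen 3 (rule 122): 011011011111001
Gen 4 (rule 22): 100000000000111
Gen 5 (rule 158): 110000000001110
Gen 6 (rule 122): 111000000011011
Gen 7 (rule 22): 000100000100000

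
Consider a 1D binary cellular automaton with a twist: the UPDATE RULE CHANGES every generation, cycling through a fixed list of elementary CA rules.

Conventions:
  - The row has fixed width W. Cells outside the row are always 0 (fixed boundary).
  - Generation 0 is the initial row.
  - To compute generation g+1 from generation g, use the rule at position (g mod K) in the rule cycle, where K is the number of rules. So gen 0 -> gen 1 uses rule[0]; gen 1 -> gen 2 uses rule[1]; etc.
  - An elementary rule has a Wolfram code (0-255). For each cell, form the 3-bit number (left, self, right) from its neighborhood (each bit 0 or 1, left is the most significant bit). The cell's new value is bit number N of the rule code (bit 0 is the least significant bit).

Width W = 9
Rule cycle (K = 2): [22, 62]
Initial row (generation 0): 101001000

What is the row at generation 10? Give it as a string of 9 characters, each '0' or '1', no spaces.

Gen 0: 101001000
Gen 1 (rule 22): 101111100
Gen 2 (rule 62): 111000010
Gen 3 (rule 22): 000100111
Gen 4 (rule 62): 001111100
Gen 5 (rule 22): 010000010
Gen 6 (rule 62): 111000111
Gen 7 (rule 22): 000101000
Gen 8 (rule 62): 001111100
Gen 9 (rule 22): 010000010
Gen 10 (rule 62): 111000111

Answer: 111000111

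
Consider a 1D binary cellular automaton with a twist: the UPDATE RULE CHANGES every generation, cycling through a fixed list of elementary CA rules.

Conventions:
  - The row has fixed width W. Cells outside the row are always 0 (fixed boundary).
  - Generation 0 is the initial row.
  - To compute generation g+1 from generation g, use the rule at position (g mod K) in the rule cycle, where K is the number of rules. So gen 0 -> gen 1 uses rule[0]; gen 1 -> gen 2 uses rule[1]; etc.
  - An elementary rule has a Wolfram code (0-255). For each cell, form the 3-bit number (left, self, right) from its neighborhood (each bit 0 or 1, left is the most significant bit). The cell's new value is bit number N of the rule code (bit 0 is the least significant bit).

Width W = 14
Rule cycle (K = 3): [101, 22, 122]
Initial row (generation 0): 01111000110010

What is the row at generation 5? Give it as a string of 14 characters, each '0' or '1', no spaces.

Answer: 11000110000001

Derivation:
Gen 0: 01111000110010
Gen 1 (rule 101): 00001010010010
Gen 2 (rule 22): 00011011111111
Gen 3 (rule 122): 00111110000001
Gen 4 (rule 101): 10000010111101
Gen 5 (rule 22): 11000110000001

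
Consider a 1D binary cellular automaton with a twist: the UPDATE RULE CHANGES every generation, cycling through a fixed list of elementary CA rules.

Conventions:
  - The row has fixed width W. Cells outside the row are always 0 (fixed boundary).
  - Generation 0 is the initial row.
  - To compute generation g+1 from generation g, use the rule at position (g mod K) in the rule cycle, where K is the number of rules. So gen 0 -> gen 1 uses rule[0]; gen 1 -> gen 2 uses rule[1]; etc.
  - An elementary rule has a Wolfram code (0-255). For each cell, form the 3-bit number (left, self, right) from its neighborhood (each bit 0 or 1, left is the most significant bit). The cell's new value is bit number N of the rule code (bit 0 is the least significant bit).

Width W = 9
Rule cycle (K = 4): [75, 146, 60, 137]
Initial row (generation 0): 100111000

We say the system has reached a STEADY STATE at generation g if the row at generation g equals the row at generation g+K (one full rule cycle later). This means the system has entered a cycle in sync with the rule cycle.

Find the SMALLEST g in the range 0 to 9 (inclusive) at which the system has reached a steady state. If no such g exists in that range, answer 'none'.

Answer: none

Derivation:
Gen 0: 100111000
Gen 1 (rule 75): 001101011
Gen 2 (rule 146): 010000000
Gen 3 (rule 60): 011000000
Gen 4 (rule 137): 010011111
Gen 5 (rule 75): 100110001
Gen 6 (rule 146): 011001010
Gen 7 (rule 60): 010101111
Gen 8 (rule 137): 000001110
Gen 9 (rule 75): 111111010
Gen 10 (rule 146): 011110001
Gen 11 (rule 60): 010001001
Gen 12 (rule 137): 000100000
Gen 13 (rule 75): 111001111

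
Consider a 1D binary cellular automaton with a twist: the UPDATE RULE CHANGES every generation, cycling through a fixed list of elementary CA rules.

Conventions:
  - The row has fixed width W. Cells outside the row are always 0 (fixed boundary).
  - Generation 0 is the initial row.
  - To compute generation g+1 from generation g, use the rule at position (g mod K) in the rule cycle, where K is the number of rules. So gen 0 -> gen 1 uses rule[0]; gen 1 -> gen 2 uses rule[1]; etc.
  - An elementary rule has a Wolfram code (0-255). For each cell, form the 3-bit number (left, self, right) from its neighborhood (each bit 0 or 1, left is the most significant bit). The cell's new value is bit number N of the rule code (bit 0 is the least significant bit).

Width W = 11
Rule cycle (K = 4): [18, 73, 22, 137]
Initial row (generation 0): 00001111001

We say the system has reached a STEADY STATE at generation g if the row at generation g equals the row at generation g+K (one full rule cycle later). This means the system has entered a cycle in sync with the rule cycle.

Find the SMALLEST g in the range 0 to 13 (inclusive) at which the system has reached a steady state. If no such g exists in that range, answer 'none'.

Answer: none

Derivation:
Gen 0: 00001111001
Gen 1 (rule 18): 00010000110
Gen 2 (rule 73): 11000110110
Gen 3 (rule 22): 00101000001
Gen 4 (rule 137): 10000011100
Gen 5 (rule 18): 01000100010
Gen 6 (rule 73): 00010001000
Gen 7 (rule 22): 00111011100
Gen 8 (rule 137): 10110011001
Gen 9 (rule 18): 00001100110
Gen 10 (rule 73): 11101100110
Gen 11 (rule 22): 00000011001
Gen 12 (rule 137): 11111010000
Gen 13 (rule 18): 00000001000
Gen 14 (rule 73): 11111100011
Gen 15 (rule 22): 00000010100
Gen 16 (rule 137): 11111000001
Gen 17 (rule 18): 00000100010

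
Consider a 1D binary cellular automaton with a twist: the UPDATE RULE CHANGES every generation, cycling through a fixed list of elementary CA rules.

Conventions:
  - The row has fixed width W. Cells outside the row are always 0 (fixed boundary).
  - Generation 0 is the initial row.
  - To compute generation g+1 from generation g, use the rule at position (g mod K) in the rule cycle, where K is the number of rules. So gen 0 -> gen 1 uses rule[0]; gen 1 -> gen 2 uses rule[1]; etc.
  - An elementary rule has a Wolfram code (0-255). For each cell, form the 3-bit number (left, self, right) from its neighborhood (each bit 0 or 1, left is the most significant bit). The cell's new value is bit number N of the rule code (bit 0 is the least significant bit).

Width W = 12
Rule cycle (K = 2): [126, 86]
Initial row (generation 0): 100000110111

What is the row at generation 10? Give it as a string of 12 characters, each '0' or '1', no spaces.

Gen 0: 100000110111
Gen 1 (rule 126): 110001111101
Gen 2 (rule 86): 011010000101
Gen 3 (rule 126): 111111001111
Gen 4 (rule 86): 000001110001
Gen 5 (rule 126): 000011011011
Gen 6 (rule 86): 000101001001
Gen 7 (rule 126): 001111111111
Gen 8 (rule 86): 010000000001
Gen 9 (rule 126): 111000000011
Gen 10 (rule 86): 001100000101

Answer: 001100000101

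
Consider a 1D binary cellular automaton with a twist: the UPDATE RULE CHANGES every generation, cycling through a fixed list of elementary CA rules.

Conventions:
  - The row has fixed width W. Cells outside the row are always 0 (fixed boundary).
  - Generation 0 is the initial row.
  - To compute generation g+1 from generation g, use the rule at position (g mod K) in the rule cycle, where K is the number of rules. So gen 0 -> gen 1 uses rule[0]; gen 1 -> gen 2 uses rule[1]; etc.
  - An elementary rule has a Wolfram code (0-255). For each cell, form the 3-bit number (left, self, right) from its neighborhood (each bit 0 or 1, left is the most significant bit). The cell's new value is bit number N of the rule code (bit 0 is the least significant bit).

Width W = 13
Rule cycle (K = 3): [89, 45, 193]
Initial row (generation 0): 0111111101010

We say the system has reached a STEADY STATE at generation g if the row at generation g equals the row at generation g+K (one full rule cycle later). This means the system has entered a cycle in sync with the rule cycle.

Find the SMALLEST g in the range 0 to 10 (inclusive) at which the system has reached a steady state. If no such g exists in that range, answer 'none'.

Answer: none

Derivation:
Gen 0: 0111111101010
Gen 1 (rule 89): 0100000100001
Gen 2 (rule 45): 0101110101101
Gen 3 (rule 193): 0000110000100
Gen 4 (rule 89): 1110111110011
Gen 5 (rule 45): 1001100000010
Gen 6 (rule 193): 0000101111000
Gen 7 (rule 89): 1110001001111
Gen 8 (rule 45): 1000101001000
Gen 9 (rule 193): 0010000000011
Gen 10 (rule 89): 1001111111011
Gen 11 (rule 45): 1001000000110
Gen 12 (rule 193): 0000011110010
Gen 13 (rule 89): 1111010011001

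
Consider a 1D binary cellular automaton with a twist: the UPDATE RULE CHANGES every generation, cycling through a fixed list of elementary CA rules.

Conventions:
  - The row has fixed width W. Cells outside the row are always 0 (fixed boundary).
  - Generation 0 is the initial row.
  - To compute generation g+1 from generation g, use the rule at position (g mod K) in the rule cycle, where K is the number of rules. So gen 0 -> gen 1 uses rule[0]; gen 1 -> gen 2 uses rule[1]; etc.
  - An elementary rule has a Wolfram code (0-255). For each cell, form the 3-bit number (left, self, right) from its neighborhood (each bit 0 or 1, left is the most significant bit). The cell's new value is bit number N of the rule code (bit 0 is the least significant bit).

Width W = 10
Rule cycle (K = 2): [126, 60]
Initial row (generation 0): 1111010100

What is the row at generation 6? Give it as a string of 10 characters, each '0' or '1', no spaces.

Answer: 1010100000

Derivation:
Gen 0: 1111010100
Gen 1 (rule 126): 1001111110
Gen 2 (rule 60): 1101000001
Gen 3 (rule 126): 1111100011
Gen 4 (rule 60): 1000010010
Gen 5 (rule 126): 1100111111
Gen 6 (rule 60): 1010100000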